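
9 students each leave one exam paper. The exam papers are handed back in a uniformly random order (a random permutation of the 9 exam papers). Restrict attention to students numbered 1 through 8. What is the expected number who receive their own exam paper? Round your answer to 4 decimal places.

0.8889

Let Xᵢ = 1 if person i gets their own exam paper. For each i, P(Xᵢ=1) = 1/9.
By linearity of expectation, E[X₁+…+X_8] = 8·(1/9) = 8/9.
≈ 0.8889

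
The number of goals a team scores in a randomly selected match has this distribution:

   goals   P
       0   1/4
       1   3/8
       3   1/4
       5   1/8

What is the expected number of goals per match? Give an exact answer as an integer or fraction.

7/4

E[X] = (1/4)·0 + (3/8)·1 + (1/4)·3 + (1/8)·5
     = 7/4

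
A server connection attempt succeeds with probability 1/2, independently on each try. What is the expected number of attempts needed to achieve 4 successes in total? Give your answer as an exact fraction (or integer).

By linearity (sum of 4 independent geometric waits), E[trials] = 4/p = 4/(1/2) = 8.

8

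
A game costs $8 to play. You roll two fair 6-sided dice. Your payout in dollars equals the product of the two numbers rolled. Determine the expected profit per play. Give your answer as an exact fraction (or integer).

Distribution of the product of the two numbers rolled: 1 w.p. 1/36, 2 w.p. 1/18, 3 w.p. 1/18, 4 w.p. 1/12, 5 w.p. 1/18, 6 w.p. 1/9, …
E[payout] = (1/36)·1 + (1/18)·2 + (1/18)·3 + (1/12)·4 + (1/18)·5 + (1/9)·6 + (1/18)·8 + (1/36)·9 + (1/18)·10 + (1/9)·12 + (1/18)·15 + (1/36)·16 + (1/18)·18 + (1/18)·20 + (1/18)·24 + (1/36)·25 + (1/18)·30 + (1/36)·36 = 49/4
Expected profit = 49/4 − 8 = 17/4

17/4 dollars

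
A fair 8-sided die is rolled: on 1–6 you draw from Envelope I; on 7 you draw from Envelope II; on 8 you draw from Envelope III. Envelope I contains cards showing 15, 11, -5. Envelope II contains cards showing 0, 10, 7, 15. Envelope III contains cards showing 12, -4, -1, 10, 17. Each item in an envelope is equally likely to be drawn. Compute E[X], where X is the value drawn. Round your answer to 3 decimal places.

E[X | Envelope I] = (15 + 11 − 5)/3 = 7
E[X | Envelope II] = (0 + 10 + 7 + 15)/4 = 8
E[X | Envelope III] = (12 − 4 − 1 + 10 + 17)/5 = 34/5
E[X] = (3/4)·7 + (1/8)·8 + (1/8)·34/5 = 71/10 ≈ 7.100

7.100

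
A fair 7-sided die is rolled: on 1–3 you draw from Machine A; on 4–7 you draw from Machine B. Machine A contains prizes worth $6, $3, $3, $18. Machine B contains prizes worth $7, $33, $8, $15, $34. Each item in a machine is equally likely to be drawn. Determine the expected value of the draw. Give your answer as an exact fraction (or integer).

E[X | Machine A] = (6 + 3 + 3 + 18)/4 = 15/2
E[X | Machine B] = (7 + 33 + 8 + 15 + 34)/5 = 97/5
E[X] = (3/7)·15/2 + (4/7)·97/5 = 143/10

143/10 dollars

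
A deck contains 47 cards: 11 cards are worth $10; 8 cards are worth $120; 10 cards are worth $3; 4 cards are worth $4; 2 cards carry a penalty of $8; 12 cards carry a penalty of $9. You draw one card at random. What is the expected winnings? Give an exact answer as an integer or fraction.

992/47 dollars

E[payout] = (11/47)·10 + (8/47)·120 + (10/47)·3 + (4/47)·4 + (2/47)·(-8) + (12/47)·(-9) = 992/47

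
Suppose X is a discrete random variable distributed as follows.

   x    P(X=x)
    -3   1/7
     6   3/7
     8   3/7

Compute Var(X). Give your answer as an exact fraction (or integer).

642/49

E[X] = (1/7)·(-3) + (3/7)·6 + (3/7)·8 = 39/7
E[X²] = (1/7)·9 + (3/7)·36 + (3/7)·64 = 309/7
Var(X) = 309/7 − (39/7)² = 642/49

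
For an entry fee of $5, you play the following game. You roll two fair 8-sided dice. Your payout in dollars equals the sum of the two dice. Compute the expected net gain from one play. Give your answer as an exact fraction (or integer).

Distribution of the sum of the two dice: 2 w.p. 1/64, 3 w.p. 1/32, 4 w.p. 3/64, 5 w.p. 1/16, 6 w.p. 5/64, 7 w.p. 3/32, …
E[payout] = (1/64)·2 + (1/32)·3 + (3/64)·4 + (1/16)·5 + (5/64)·6 + (3/32)·7 + (7/64)·8 + (1/8)·9 + (7/64)·10 + (3/32)·11 + (5/64)·12 + (1/16)·13 + (3/64)·14 + (1/32)·15 + (1/64)·16 = 9
Expected profit = 9 − 5 = 4

$4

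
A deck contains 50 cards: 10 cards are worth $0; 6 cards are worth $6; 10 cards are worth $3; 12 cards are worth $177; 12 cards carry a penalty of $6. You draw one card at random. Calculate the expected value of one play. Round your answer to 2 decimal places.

E[payout] = (10/50)·0 + (6/50)·6 + (10/50)·3 + (12/50)·177 + (12/50)·(-6) = 1059/25
≈ $42.36

$42.36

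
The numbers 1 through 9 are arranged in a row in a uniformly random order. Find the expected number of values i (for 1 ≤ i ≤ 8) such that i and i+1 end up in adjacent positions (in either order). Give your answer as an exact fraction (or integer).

For each i ∈ {1,…,8}, let Xᵢ = 1 if i and i+1 are adjacent. P(Xᵢ=1) = 2·(9−1)!/9! = 2/9.
By linearity, E[ΣXᵢ] = (8)·(2/9) = 16/9.

16/9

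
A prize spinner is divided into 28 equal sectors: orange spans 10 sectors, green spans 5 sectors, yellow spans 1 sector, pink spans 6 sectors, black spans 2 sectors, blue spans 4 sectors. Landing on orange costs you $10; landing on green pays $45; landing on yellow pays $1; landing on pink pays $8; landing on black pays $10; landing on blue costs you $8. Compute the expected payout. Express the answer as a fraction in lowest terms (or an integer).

E[payout] = (10/28)·(-10) + (5/28)·45 + (1/28)·1 + (6/28)·8 + (2/28)·10 + (4/28)·(-8) = 81/14

81/14 dollars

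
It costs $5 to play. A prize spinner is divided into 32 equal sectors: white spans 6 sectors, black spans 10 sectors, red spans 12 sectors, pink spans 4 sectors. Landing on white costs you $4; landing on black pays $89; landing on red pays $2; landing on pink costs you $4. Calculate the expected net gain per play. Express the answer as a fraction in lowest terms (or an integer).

357/16 dollars

E[payout] = (6/32)·(-4) + (10/32)·89 + (12/32)·2 + (4/32)·(-4) = 437/16
Expected profit = 437/16 − 5 = 357/16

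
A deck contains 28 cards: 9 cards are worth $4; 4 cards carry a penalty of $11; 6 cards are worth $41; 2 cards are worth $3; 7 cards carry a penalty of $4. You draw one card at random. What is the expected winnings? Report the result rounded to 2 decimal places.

E[payout] = (9/28)·4 + (4/28)·(-11) + (6/28)·41 + (2/28)·3 + (7/28)·(-4) = 54/7
≈ $7.71

$7.71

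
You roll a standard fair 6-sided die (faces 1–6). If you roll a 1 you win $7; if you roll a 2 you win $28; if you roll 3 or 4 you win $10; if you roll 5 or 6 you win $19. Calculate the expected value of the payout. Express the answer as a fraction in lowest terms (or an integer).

31/2 dollars

E[payout] = (1/6)·7 + (1/3)·10 + (1/3)·19 + (1/6)·28 = 31/2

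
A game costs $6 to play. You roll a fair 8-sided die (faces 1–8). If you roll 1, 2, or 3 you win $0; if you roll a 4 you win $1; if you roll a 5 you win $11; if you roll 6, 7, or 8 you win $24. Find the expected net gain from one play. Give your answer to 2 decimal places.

$4.50

E[payout] = (3/8)·0 + (1/8)·1 + (1/8)·11 + (3/8)·24 = 21/2
Expected profit = 21/2 − 6 = 9/2 ≈ $4.50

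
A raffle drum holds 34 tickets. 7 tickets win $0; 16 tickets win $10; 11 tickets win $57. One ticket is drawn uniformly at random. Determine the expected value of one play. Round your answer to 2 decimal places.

E[payout] = (7/34)·0 + (16/34)·10 + (11/34)·57 = 787/34
≈ $23.15

$23.15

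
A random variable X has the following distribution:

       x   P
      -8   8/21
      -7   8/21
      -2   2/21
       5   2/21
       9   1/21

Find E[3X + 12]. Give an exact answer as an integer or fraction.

-3

E[3x+12] = (8/21)·(-12) + (8/21)·(-9) + (2/21)·6 + (2/21)·27 + (1/21)·39
     = -3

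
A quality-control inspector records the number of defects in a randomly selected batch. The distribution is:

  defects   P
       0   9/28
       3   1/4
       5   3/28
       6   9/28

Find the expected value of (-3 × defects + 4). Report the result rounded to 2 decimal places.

-5.64

E[-3x+4] = (9/28)·4 + (1/4)·(-5) + (3/28)·(-11) + (9/28)·(-14)
     = -79/14 ≈ -5.64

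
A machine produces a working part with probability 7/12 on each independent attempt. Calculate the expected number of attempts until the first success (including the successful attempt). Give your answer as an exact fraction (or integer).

For a geometric distribution, E[trials] = 1/p = 1/(7/12) = 12/7.

12/7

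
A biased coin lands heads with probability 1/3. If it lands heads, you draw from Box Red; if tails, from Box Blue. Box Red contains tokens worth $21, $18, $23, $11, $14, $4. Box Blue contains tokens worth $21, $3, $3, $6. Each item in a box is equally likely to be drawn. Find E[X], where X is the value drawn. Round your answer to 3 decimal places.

E[X | Box Red] = (21 + 18 + 23 + 11 + 14 + 4)/6 = 91/6
E[X | Box Blue] = (21 + 3 + 3 + 6)/4 = 33/4
E[X] = (1/3)·91/6 + (2/3)·33/4 = 95/9 ≈ 10.556

$10.556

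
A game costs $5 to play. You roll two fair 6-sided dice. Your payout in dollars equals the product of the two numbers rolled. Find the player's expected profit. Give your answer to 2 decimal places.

$7.25

Distribution of the product of the two numbers rolled: 1 w.p. 1/36, 2 w.p. 1/18, 3 w.p. 1/18, 4 w.p. 1/12, 5 w.p. 1/18, 6 w.p. 1/9, …
E[payout] = (1/36)·1 + (1/18)·2 + (1/18)·3 + (1/12)·4 + (1/18)·5 + (1/9)·6 + (1/18)·8 + (1/36)·9 + (1/18)·10 + (1/9)·12 + (1/18)·15 + (1/36)·16 + (1/18)·18 + (1/18)·20 + (1/18)·24 + (1/36)·25 + (1/18)·30 + (1/36)·36 = 49/4
Expected profit = 49/4 − 5 = 29/4 ≈ $7.25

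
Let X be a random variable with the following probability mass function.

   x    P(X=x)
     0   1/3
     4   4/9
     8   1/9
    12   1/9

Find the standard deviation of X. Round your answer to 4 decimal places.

E[X] = 4, E[X²] = 272/9
Var(X) = E[X²] − (E[X])² = 272/9 − 16 = 128/9
SD(X) = √(128/9) ≈ 3.7712

3.7712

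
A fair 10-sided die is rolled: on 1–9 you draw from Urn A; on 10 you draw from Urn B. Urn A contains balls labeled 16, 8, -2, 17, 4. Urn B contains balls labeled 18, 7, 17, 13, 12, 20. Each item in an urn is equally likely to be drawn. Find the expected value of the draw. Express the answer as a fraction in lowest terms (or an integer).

919/100

E[X | Urn A] = (16 + 8 − 2 + 17 + 4)/5 = 43/5
E[X | Urn B] = (18 + 7 + 17 + 13 + 12 + 20)/6 = 29/2
E[X] = (9/10)·43/5 + (1/10)·29/2 = 919/100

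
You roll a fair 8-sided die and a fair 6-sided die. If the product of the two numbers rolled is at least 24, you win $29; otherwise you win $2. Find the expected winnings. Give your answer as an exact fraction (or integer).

E[payout] = (35/48)·2 + (13/48)·29 = 149/16

149/16 dollars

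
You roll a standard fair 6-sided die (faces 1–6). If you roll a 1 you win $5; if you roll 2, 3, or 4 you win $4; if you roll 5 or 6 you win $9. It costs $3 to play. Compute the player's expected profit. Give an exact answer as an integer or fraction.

E[payout] = (1/2)·4 + (1/6)·5 + (1/3)·9 = 35/6
Expected profit = 35/6 − 3 = 17/6

17/6 dollars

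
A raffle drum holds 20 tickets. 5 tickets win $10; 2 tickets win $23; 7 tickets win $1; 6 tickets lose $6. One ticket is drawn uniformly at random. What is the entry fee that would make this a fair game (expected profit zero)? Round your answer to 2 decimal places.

$3.35

E[payout] = (5/20)·10 + (2/20)·23 + (7/20)·1 + (6/20)·(-6) = 67/20
Fair fee = E[payout] = 67/20 ≈ $3.35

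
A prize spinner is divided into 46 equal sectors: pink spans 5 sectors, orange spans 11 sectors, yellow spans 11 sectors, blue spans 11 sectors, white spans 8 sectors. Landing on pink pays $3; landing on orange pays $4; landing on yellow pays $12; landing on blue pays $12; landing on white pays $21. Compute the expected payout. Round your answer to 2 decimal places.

$10.67

E[payout] = (5/46)·3 + (11/46)·4 + (11/46)·12 + (11/46)·12 + (8/46)·21 = 491/46
≈ $10.67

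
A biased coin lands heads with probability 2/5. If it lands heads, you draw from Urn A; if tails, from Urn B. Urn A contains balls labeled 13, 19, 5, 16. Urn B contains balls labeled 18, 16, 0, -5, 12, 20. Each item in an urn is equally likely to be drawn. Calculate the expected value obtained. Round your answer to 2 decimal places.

11.40

E[X | Urn A] = (13 + 19 + 5 + 16)/4 = 53/4
E[X | Urn B] = (18 + 16 + 0 − 5 + 12 + 20)/6 = 61/6
E[X] = (2/5)·53/4 + (3/5)·61/6 = 57/5 ≈ 11.40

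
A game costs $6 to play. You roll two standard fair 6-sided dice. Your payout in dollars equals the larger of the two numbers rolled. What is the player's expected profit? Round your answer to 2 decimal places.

-$1.53

Distribution of the larger of the two numbers rolled: 1 w.p. 1/36, 2 w.p. 1/12, 3 w.p. 5/36, 4 w.p. 7/36, 5 w.p. 1/4, 6 w.p. 11/36
E[payout] = (1/36)·1 + (1/12)·2 + (5/36)·3 + (7/36)·4 + (1/4)·5 + (11/36)·6 = 161/36
Expected profit = 161/36 − 6 = -55/36 ≈ -$1.53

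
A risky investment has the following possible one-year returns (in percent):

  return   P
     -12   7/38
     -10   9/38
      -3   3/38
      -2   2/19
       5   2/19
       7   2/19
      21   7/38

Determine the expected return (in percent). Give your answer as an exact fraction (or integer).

2/19

E[X] = (7/38)·(-12) + (9/38)·(-10) + (3/38)·(-3) + (2/19)·(-2) + (2/19)·5 + (2/19)·7 + (7/38)·21
     = 2/19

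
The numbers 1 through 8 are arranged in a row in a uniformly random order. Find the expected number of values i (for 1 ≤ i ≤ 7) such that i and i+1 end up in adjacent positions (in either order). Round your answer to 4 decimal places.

For each i ∈ {1,…,7}, let Xᵢ = 1 if i and i+1 are adjacent. P(Xᵢ=1) = 2·(8−1)!/8! = 2/8.
By linearity, E[ΣXᵢ] = (7)·(2/8) = 7/4.
≈ 1.7500

1.7500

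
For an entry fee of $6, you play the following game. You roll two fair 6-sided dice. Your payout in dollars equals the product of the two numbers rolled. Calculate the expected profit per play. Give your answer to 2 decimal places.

Distribution of the product of the two numbers rolled: 1 w.p. 1/36, 2 w.p. 1/18, 3 w.p. 1/18, 4 w.p. 1/12, 5 w.p. 1/18, 6 w.p. 1/9, …
E[payout] = (1/36)·1 + (1/18)·2 + (1/18)·3 + (1/12)·4 + (1/18)·5 + (1/9)·6 + (1/18)·8 + (1/36)·9 + (1/18)·10 + (1/9)·12 + (1/18)·15 + (1/36)·16 + (1/18)·18 + (1/18)·20 + (1/18)·24 + (1/36)·25 + (1/18)·30 + (1/36)·36 = 49/4
Expected profit = 49/4 − 6 = 25/4 ≈ $6.25

$6.25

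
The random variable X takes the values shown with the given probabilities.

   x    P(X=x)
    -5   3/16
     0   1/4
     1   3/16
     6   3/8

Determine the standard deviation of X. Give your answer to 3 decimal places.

E[X] = 3/2, E[X²] = 147/8
Var(X) = E[X²] − (E[X])² = 147/8 − 9/4 = 129/8
SD(X) = √(129/8) ≈ 4.016

4.016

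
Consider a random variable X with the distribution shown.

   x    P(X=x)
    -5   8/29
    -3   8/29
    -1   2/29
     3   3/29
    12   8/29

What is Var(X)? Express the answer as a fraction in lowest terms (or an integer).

E[X] = (8/29)·(-5) + (8/29)·(-3) + (2/29)·(-1) + (3/29)·3 + (8/29)·12 = 39/29
E[X²] = (8/29)·25 + (8/29)·9 + (2/29)·1 + (3/29)·9 + (8/29)·144 = 1453/29
Var(X) = 1453/29 − (39/29)² = 40616/841

40616/841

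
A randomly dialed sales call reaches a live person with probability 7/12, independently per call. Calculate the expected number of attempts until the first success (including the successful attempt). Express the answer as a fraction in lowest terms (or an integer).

12/7

For a geometric distribution, E[trials] = 1/p = 1/(7/12) = 12/7.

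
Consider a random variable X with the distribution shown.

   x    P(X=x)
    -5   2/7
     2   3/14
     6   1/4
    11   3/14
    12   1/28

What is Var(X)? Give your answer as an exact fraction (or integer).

3653/98

E[X] = (2/7)·(-5) + (3/14)·2 + (1/4)·6 + (3/14)·11 + (1/28)·12 = 23/7
E[X²] = (2/7)·25 + (3/14)·4 + (1/4)·36 + (3/14)·121 + (1/28)·144 = 673/14
Var(X) = 673/14 − (23/7)² = 3653/98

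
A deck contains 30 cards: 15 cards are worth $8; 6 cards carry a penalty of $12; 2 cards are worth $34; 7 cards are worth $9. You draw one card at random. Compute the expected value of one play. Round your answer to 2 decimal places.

E[payout] = (15/30)·8 + (6/30)·(-12) + (2/30)·34 + (7/30)·9 = 179/30
≈ $5.97

$5.97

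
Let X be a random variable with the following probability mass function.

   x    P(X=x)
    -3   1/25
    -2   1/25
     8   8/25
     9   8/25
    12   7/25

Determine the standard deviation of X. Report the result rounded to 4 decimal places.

E[X] = 43/5, E[X²] = 2181/25
Var(X) = E[X²] − (E[X])² = 2181/25 − 1849/25 = 332/25
SD(X) = √(332/25) ≈ 3.6442

3.6442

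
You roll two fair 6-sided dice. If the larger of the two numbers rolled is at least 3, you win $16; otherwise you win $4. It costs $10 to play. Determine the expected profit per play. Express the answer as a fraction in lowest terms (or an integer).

14/3 dollars

E[payout] = (1/9)·4 + (8/9)·16 = 44/3
Expected profit = 44/3 − 10 = 14/3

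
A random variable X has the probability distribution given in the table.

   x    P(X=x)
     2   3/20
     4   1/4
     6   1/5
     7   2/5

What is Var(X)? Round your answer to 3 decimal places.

3.310

E[X] = (3/20)·2 + (1/4)·4 + (1/5)·6 + (2/5)·7 = 53/10
E[X²] = (3/20)·4 + (1/4)·16 + (1/5)·36 + (2/5)·49 = 157/5
Var(X) = 157/5 − (53/10)² = 331/100 ≈ 3.310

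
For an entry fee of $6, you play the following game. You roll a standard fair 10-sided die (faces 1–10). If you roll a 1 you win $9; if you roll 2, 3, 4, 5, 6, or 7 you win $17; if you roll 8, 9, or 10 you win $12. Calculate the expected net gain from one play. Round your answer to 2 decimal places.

$8.70

E[payout] = (1/10)·9 + (3/10)·12 + (3/5)·17 = 147/10
Expected profit = 147/10 − 6 = 87/10 ≈ $8.70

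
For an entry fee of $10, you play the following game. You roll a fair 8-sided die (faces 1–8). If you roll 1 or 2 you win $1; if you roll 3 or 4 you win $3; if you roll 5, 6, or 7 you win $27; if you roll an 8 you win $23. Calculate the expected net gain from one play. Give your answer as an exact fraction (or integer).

E[payout] = (1/4)·1 + (1/4)·3 + (1/8)·23 + (3/8)·27 = 14
Expected profit = 14 − 10 = 4

$4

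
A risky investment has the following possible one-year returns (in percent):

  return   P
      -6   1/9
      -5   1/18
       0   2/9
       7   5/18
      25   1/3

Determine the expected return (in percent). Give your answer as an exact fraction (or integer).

E[X] = (1/9)·(-6) + (1/18)·(-5) + (2/9)·0 + (5/18)·7 + (1/3)·25
     = 28/3

28/3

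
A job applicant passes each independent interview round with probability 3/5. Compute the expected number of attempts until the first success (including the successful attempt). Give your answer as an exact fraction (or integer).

For a geometric distribution, E[trials] = 1/p = 1/(3/5) = 5/3.

5/3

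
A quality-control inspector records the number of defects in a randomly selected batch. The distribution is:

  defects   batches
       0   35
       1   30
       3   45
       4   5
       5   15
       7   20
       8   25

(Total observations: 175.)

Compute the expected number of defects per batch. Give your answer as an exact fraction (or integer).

24/7

Total = 175, so P(defects=0) = 35/175, etc.
E[X] = (1/5)·0 + (6/35)·1 + (9/35)·3 + (1/35)·4 + (3/35)·5 + (4/35)·7 + (1/7)·8
     = 24/7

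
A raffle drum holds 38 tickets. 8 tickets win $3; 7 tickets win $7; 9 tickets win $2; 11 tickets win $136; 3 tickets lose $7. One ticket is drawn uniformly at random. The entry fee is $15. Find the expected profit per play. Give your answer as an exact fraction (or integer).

498/19 dollars

E[payout] = (8/38)·3 + (7/38)·7 + (9/38)·2 + (11/38)·136 + (3/38)·(-7) = 783/19
Expected profit = 783/19 − 15 = 498/19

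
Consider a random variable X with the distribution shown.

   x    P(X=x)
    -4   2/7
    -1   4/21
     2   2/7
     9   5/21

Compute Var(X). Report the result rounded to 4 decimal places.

23.2834

E[X] = (2/7)·(-4) + (4/21)·(-1) + (2/7)·2 + (5/21)·9 = 29/21
E[X²] = (2/7)·16 + (4/21)·1 + (2/7)·4 + (5/21)·81 = 529/21
Var(X) = 529/21 − (29/21)² = 10268/441 ≈ 23.2834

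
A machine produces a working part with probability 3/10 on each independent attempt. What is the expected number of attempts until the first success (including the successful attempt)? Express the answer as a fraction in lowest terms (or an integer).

10/3

For a geometric distribution, E[trials] = 1/p = 1/(3/10) = 10/3.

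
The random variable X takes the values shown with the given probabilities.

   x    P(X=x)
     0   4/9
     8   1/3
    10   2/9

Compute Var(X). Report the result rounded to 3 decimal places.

E[X] = (4/9)·0 + (1/3)·8 + (2/9)·10 = 44/9
E[X²] = (4/9)·0 + (1/3)·64 + (2/9)·100 = 392/9
Var(X) = 392/9 − (44/9)² = 1592/81 ≈ 19.654

19.654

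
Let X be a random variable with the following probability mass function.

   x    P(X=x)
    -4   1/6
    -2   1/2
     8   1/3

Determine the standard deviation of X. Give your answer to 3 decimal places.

5.000

E[X] = 1, E[X²] = 26
Var(X) = E[X²] − (E[X])² = 26 − 1 = 25
SD(X) = √(25) ≈ 5.000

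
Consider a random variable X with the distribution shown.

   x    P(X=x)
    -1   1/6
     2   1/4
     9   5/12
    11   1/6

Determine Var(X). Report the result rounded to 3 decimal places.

20.076

E[X] = (1/6)·(-1) + (1/4)·2 + (5/12)·9 + (1/6)·11 = 71/12
E[X²] = (1/6)·1 + (1/4)·4 + (5/12)·81 + (1/6)·121 = 661/12
Var(X) = 661/12 − (71/12)² = 2891/144 ≈ 20.076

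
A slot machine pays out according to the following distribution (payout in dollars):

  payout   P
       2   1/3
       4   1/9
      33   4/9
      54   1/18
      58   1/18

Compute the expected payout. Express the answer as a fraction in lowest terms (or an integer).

E[X] = (1/3)·2 + (1/9)·4 + (4/9)·33 + (1/18)·54 + (1/18)·58
     = 22

$22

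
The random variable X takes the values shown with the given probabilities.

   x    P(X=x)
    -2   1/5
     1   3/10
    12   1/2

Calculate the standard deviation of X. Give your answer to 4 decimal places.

E[X] = 59/10, E[X²] = 731/10
Var(X) = E[X²] − (E[X])² = 731/10 − 3481/100 = 3829/100
SD(X) = √(3829/100) ≈ 6.1879

6.1879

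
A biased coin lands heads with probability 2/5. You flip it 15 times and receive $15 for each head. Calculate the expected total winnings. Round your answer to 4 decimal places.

E[#heads] = 15·2/5 = 6 (linearity over flips).
E[winnings] = 15·6 = 90.
≈ 90.0000

$90.0000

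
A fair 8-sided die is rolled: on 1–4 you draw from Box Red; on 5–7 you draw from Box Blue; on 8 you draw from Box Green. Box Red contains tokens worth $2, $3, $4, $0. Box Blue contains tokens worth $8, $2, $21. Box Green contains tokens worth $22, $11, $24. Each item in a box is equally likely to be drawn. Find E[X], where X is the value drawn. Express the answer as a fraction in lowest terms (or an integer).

E[X | Box Red] = (2 + 3 + 4 + 0)/4 = 9/4
E[X | Box Blue] = (8 + 2 + 21)/3 = 31/3
E[X | Box Green] = (22 + 11 + 24)/3 = 19
E[X] = (1/2)·9/4 + (3/8)·31/3 + (1/8)·19 = 59/8

59/8 dollars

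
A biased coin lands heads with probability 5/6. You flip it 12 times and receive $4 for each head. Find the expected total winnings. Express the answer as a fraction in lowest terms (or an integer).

E[#heads] = 12·5/6 = 10 (linearity over flips).
E[winnings] = 4·10 = 40.

$40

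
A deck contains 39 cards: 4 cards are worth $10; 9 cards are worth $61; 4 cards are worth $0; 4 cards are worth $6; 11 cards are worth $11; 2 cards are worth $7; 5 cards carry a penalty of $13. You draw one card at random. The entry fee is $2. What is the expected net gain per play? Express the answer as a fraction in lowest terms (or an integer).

605/39 dollars

E[payout] = (4/39)·10 + (9/39)·61 + (4/39)·0 + (4/39)·6 + (11/39)·11 + (2/39)·7 + (5/39)·(-13) = 683/39
Expected profit = 683/39 − 2 = 605/39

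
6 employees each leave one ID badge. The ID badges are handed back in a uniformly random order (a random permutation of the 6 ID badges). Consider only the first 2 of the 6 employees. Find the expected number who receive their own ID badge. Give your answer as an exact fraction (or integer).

1/3

Let Xᵢ = 1 if person i gets their own ID badge. For each i, P(Xᵢ=1) = 1/6.
By linearity of expectation, E[X₁+…+X_2] = 2·(1/6) = 1/3.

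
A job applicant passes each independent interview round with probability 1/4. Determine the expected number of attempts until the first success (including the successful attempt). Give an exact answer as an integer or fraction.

For a geometric distribution, E[trials] = 1/p = 1/(1/4) = 4.

4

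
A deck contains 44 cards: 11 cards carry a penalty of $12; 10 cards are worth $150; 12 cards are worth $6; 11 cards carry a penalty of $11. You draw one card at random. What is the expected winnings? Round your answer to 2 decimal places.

E[payout] = (11/44)·(-12) + (10/44)·150 + (12/44)·6 + (11/44)·(-11) = 1319/44
≈ $29.98

$29.98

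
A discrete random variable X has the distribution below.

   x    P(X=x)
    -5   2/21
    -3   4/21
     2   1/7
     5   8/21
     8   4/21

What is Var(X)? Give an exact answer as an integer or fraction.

1214/63

E[X] = (2/21)·(-5) + (4/21)·(-3) + (1/7)·2 + (8/21)·5 + (4/21)·8 = 8/3
E[X²] = (2/21)·25 + (4/21)·9 + (1/7)·4 + (8/21)·25 + (4/21)·64 = 554/21
Var(X) = 554/21 − (8/3)² = 1214/63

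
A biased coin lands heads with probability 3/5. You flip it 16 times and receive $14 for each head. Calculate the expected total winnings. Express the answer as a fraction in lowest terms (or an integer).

672/5 dollars

E[#heads] = 16·3/5 = 48/5 (linearity over flips).
E[winnings] = 14·48/5 = 672/5.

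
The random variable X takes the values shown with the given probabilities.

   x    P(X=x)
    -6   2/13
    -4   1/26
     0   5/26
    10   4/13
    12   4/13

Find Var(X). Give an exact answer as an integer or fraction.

8252/169

E[X] = (2/13)·(-6) + (1/26)·(-4) + (5/26)·0 + (4/13)·10 + (4/13)·12 = 74/13
E[X²] = (2/13)·36 + (1/26)·16 + (5/26)·0 + (4/13)·100 + (4/13)·144 = 1056/13
Var(X) = 1056/13 − (74/13)² = 8252/169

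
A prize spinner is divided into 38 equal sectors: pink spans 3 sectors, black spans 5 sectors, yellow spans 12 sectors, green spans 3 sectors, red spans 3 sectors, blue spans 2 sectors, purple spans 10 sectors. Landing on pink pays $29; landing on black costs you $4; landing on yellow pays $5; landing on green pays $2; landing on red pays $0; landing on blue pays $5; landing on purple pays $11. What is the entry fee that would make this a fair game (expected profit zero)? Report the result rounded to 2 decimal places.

E[payout] = (3/38)·29 + (5/38)·(-4) + (12/38)·5 + (3/38)·2 + (3/38)·0 + (2/38)·5 + (10/38)·11 = 253/38
Fair fee = E[payout] = 253/38 ≈ $6.66

$6.66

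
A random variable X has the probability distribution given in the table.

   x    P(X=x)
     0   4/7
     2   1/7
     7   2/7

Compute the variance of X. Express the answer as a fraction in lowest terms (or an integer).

458/49

E[X] = (4/7)·0 + (1/7)·2 + (2/7)·7 = 16/7
E[X²] = (4/7)·0 + (1/7)·4 + (2/7)·49 = 102/7
Var(X) = 102/7 − (16/7)² = 458/49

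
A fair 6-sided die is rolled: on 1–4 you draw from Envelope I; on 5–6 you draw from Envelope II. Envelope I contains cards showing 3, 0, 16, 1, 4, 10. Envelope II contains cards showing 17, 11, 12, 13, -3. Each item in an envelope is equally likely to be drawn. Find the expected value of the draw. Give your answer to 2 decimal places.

E[X | Envelope I] = (3 + 0 + 16 + 1 + 4 + 10)/6 = 17/3
E[X | Envelope II] = (17 + 11 + 12 + 13 − 3)/5 = 10
E[X] = (2/3)·17/3 + (1/3)·10 = 64/9 ≈ 7.11

7.11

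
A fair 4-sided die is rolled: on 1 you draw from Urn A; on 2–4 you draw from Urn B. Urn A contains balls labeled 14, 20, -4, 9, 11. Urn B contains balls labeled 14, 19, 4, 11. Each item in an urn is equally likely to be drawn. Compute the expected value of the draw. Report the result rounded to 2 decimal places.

E[X | Urn A] = (14 + 20 − 4 + 9 + 11)/5 = 10
E[X | Urn B] = (14 + 19 + 4 + 11)/4 = 12
E[X] = (1/4)·10 + (3/4)·12 = 23/2 ≈ 11.50

11.50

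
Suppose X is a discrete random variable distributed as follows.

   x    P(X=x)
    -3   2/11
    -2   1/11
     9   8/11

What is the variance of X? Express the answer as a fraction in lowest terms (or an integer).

E[X] = (2/11)·(-3) + (1/11)·(-2) + (8/11)·9 = 64/11
E[X²] = (2/11)·9 + (1/11)·4 + (8/11)·81 = 670/11
Var(X) = 670/11 − (64/11)² = 3274/121

3274/121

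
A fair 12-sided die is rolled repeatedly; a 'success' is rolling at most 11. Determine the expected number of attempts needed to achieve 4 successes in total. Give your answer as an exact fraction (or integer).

48/11

By linearity (sum of 4 independent geometric waits), E[trials] = 4/p = 4/(11/12) = 48/11.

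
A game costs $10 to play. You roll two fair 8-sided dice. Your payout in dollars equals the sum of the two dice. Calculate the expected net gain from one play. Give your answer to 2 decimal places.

-$1.00

Distribution of the sum of the two dice: 2 w.p. 1/64, 3 w.p. 1/32, 4 w.p. 3/64, 5 w.p. 1/16, 6 w.p. 5/64, 7 w.p. 3/32, …
E[payout] = (1/64)·2 + (1/32)·3 + (3/64)·4 + (1/16)·5 + (5/64)·6 + (3/32)·7 + (7/64)·8 + (1/8)·9 + (7/64)·10 + (3/32)·11 + (5/64)·12 + (1/16)·13 + (3/64)·14 + (1/32)·15 + (1/64)·16 = 9
Expected profit = 9 − 10 = -1 ≈ -$1.00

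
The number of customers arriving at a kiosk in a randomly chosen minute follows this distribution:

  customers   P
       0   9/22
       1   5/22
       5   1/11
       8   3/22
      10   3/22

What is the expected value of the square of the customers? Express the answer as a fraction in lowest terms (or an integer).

E[X²] = (9/22)·0 + (5/22)·1 + (1/11)·25 + (3/22)·64 + (3/22)·100
     = 547/22

547/22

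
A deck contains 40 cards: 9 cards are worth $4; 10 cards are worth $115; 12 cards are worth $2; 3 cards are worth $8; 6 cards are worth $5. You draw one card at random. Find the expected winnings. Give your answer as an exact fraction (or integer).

E[payout] = (9/40)·4 + (10/40)·115 + (12/40)·2 + (3/40)·8 + (6/40)·5 = 158/5

158/5 dollars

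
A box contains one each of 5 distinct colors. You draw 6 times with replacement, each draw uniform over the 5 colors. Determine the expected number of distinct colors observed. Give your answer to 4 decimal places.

3.6893

Let Xⱼ=1 if type j appears at least once. P(Xⱼ=1) = 1 − ((5−1)/5)^6 = 11529/15625.
E[#distinct] = 5·11529/15625 = 11529/3125.
≈ 3.6893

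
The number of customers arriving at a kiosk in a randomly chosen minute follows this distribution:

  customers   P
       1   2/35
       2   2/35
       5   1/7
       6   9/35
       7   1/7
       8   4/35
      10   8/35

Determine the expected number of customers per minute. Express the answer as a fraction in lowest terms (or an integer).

232/35

E[X] = (2/35)·1 + (2/35)·2 + (1/7)·5 + (9/35)·6 + (1/7)·7 + (4/35)·8 + (8/35)·10
     = 232/35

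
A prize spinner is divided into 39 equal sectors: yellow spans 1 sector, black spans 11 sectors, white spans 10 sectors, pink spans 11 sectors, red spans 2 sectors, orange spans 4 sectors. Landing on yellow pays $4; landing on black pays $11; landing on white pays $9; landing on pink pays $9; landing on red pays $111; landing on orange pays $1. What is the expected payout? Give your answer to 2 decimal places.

$13.85

E[payout] = (1/39)·4 + (11/39)·11 + (10/39)·9 + (11/39)·9 + (2/39)·111 + (4/39)·1 = 180/13
≈ $13.85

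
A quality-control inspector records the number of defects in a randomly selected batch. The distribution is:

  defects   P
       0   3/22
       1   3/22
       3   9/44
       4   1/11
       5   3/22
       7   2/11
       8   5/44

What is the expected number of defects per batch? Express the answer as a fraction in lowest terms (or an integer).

175/44

E[X] = (3/22)·0 + (3/22)·1 + (9/44)·3 + (1/11)·4 + (3/22)·5 + (2/11)·7 + (5/44)·8
     = 175/44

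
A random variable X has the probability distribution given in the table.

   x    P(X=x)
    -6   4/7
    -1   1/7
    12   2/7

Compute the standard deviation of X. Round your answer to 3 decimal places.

E[X] = -1/7, E[X²] = 433/7
Var(X) = E[X²] − (E[X])² = 433/7 − 1/49 = 3030/49
SD(X) = √(3030/49) ≈ 7.864

7.864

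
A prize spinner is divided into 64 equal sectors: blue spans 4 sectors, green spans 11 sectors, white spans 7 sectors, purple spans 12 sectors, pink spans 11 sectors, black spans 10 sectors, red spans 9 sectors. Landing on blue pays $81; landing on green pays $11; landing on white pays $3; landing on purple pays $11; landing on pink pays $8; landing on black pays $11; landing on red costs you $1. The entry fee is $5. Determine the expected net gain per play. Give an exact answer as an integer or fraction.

467/64 dollars

E[payout] = (4/64)·81 + (11/64)·11 + (7/64)·3 + (12/64)·11 + (11/64)·8 + (10/64)·11 + (9/64)·(-1) = 787/64
Expected profit = 787/64 − 5 = 467/64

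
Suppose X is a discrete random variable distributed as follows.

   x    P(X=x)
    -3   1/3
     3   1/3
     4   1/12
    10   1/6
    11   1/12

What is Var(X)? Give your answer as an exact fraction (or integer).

3683/144

E[X] = (1/3)·(-3) + (1/3)·3 + (1/12)·4 + (1/6)·10 + (1/12)·11 = 35/12
E[X²] = (1/3)·9 + (1/3)·9 + (1/12)·16 + (1/6)·100 + (1/12)·121 = 409/12
Var(X) = 409/12 − (35/12)² = 3683/144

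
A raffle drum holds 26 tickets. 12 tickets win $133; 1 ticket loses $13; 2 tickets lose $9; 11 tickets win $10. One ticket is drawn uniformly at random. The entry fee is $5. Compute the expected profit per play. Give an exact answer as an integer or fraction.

1545/26 dollars

E[payout] = (12/26)·133 + (1/26)·(-13) + (2/26)·(-9) + (11/26)·10 = 1675/26
Expected profit = 1675/26 − 5 = 1545/26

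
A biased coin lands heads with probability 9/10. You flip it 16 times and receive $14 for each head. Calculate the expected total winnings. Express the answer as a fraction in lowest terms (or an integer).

1008/5 dollars

E[#heads] = 16·9/10 = 72/5 (linearity over flips).
E[winnings] = 14·72/5 = 1008/5.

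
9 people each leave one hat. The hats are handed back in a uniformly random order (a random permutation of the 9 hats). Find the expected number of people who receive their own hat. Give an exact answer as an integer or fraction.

1

Let Xᵢ = 1 if person i gets their own hat. For each i, P(Xᵢ=1) = 1/9.
By linearity of expectation, E[X₁+…+X_9] = 9·(1/9) = 1.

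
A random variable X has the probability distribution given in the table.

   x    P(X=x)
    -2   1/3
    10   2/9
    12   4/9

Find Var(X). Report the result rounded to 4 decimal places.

E[X] = (1/3)·(-2) + (2/9)·10 + (4/9)·12 = 62/9
E[X²] = (1/3)·4 + (2/9)·100 + (4/9)·144 = 788/9
Var(X) = 788/9 − (62/9)² = 3248/81 ≈ 40.0988

40.0988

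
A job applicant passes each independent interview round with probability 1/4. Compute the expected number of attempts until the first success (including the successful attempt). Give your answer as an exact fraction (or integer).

For a geometric distribution, E[trials] = 1/p = 1/(1/4) = 4.

4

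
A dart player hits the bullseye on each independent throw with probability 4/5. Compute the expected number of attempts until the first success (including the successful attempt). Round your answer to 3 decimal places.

For a geometric distribution, E[trials] = 1/p = 1/(4/5) = 5/4.
≈ 1.250

1.250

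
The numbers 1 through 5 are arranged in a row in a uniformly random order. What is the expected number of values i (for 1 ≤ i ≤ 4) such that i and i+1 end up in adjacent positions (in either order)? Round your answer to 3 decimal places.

1.600

For each i ∈ {1,…,4}, let Xᵢ = 1 if i and i+1 are adjacent. P(Xᵢ=1) = 2·(5−1)!/5! = 2/5.
By linearity, E[ΣXᵢ] = (4)·(2/5) = 8/5.
≈ 1.600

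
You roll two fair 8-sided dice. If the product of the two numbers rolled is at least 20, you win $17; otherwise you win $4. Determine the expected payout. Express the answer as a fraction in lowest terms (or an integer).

E[payout] = (9/16)·4 + (7/16)·17 = 155/16

155/16 dollars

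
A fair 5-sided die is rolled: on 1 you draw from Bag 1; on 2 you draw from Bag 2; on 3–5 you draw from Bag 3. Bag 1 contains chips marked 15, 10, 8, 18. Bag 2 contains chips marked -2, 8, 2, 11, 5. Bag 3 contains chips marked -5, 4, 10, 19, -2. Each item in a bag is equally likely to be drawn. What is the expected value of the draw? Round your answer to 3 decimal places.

6.630

E[X | Bag 1] = (15 + 10 + 8 + 18)/4 = 51/4
E[X | Bag 2] = (-2 + 8 + 2 + 11 + 5)/5 = 24/5
E[X | Bag 3] = (-5 + 4 + 10 + 19 − 2)/5 = 26/5
E[X] = (1/5)·51/4 + (1/5)·24/5 + (3/5)·26/5 = 663/100 ≈ 6.630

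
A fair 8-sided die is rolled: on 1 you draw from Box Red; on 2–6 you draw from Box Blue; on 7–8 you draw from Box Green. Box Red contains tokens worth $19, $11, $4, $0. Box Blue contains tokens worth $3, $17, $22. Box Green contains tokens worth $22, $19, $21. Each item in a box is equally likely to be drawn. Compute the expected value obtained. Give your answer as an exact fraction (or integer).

E[X | Box Red] = (19 + 11 + 4 + 0)/4 = 17/2
E[X | Box Blue] = (3 + 17 + 22)/3 = 14
E[X | Box Green] = (22 + 19 + 21)/3 = 62/3
E[X] = (1/8)·17/2 + (5/8)·14 + (1/4)·62/3 = 719/48

719/48 dollars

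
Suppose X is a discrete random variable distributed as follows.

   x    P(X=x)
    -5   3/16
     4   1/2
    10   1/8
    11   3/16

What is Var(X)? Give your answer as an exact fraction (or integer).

E[X] = (3/16)·(-5) + (1/2)·4 + (1/8)·10 + (3/16)·11 = 35/8
E[X²] = (3/16)·25 + (1/2)·16 + (1/8)·100 + (3/16)·121 = 383/8
Var(X) = 383/8 − (35/8)² = 1839/64

1839/64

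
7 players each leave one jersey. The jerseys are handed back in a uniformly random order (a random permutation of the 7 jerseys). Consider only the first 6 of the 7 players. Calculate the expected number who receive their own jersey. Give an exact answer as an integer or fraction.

6/7

Let Xᵢ = 1 if person i gets their own jersey. For each i, P(Xᵢ=1) = 1/7.
By linearity of expectation, E[X₁+…+X_6] = 6·(1/7) = 6/7.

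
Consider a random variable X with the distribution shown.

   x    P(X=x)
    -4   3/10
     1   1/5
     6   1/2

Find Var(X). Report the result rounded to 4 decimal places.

19.0000

E[X] = (3/10)·(-4) + (1/5)·1 + (1/2)·6 = 2
E[X²] = (3/10)·16 + (1/5)·1 + (1/2)·36 = 23
Var(X) = 23 − (2)² = 19 ≈ 19.0000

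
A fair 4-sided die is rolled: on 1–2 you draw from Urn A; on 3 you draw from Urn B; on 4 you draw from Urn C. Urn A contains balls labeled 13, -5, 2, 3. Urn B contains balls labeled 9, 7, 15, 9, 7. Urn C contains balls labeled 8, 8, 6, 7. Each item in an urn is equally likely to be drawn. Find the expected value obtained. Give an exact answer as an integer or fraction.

463/80

E[X | Urn A] = (13 − 5 + 2 + 3)/4 = 13/4
E[X | Urn B] = (9 + 7 + 15 + 9 + 7)/5 = 47/5
E[X | Urn C] = (8 + 8 + 6 + 7)/4 = 29/4
E[X] = (1/2)·13/4 + (1/4)·47/5 + (1/4)·29/4 = 463/80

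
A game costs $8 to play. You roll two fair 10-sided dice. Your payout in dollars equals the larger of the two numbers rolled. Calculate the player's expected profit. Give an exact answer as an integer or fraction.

-17/20 dollars

Distribution of the larger of the two numbers rolled: 1 w.p. 1/100, 2 w.p. 3/100, 3 w.p. 1/20, 4 w.p. 7/100, 5 w.p. 9/100, 6 w.p. 11/100, …
E[payout] = (1/100)·1 + (3/100)·2 + (1/20)·3 + (7/100)·4 + (9/100)·5 + (11/100)·6 + (13/100)·7 + (3/20)·8 + (17/100)·9 + (19/100)·10 = 143/20
Expected profit = 143/20 − 8 = -17/20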